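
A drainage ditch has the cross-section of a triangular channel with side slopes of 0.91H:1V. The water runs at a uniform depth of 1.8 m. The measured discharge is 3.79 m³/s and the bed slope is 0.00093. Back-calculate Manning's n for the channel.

n = 0.017

For a triangular section with side slope z = 0.91: A = zy² = 0.91×1.8² = 2.948 m²; P = 2y√(1+z²) = 2×1.8×1.352 = 4.867 m.
Hydraulic radius R = A/P = 2.948/4.867 = 0.6057 m.
Rearranging Manning's equation: n = (1/Q) A R^(2/3) S^(1/2) = (1/3.79) × 2.948 × 0.6057^(2/3) × √0.00093 = 0.017.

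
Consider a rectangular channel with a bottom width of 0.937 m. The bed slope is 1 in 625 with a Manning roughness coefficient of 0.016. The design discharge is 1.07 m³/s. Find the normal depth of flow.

Manning's equation rearranged: A R^(2/3) = nQ / (1·√S) = 0.016 × 1.07 / (√0.0016) = 0.428.
Trying y = 0.754 m: A R^(2/3) = 0.3088 — low.
Trying y = 1.09 m: A R^(2/3) = 0.4854 — high.
Trying y = 0.982 m: A R^(2/3) = 0.4279 — matches.

y_n = 0.982 m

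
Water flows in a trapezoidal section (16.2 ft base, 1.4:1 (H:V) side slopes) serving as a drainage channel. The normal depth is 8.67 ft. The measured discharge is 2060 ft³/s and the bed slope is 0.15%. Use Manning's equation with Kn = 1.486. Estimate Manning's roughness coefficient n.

n = 0.021

With bottom width b = 16.2 ft and side slope z = 1.4: A = (b + zy)y = (16.2 + 1.4×8.67)×8.67 = 245.7 ft²; P = b + 2y√(1+z²) = 16.2 + 2×8.67×1.72 = 46.03 ft.
Hydraulic radius R = A/P = 245.7/46.03 = 5.337 ft.
Rearranging Manning's equation: n = (1.486/Q) A R^(2/3) S^(1/2) = (1.486/2060) × 245.7 × 5.337^(2/3) × √0.0015 = 0.021.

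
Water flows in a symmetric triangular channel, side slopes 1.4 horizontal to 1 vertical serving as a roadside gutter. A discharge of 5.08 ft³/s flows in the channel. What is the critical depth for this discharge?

At critical depth, Q² T / (g A³) = 1, i.e. A³/T = Q²/g = 5.08²/32.2 = 0.8014.
At y = 0.851 ft: A³/T = 0.4374 — too small.
At y = 1.1 ft: A³/T = 1.578 — too large.
At y = 0.961 ft: A³/T = 0.8032 — close enough.

y_c = 0.961 ft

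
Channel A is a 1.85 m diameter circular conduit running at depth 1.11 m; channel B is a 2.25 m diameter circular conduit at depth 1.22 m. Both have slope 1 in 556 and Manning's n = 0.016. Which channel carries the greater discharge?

channel B

Channel A: For a circular section of diameter D = 1.85 m at depth y = 1.11 m, the central angle is θ = 2 arccos(1 − 2y/D) = 3.544 rad. Then A = (D²/8)(θ − sin θ) = 1.684 m² and P = Dθ/2 = 3.278 m. Hydraulic radius R = A/P = 1.684/3.278 = 0.5136 m. Q_A = (1/0.016)·1.684·0.5136^(2/3)·√0.001799 = 2.863 m³/s.
Channel B: For a circular section of diameter D = 2.25 m at depth y = 1.22 m, the central angle is θ = 2 arccos(1 − 2y/D) = 3.311 rad. Then A = (D²/8)(θ − sin θ) = 2.202 m² and P = Dθ/2 = 3.725 m. Hydraulic radius R = A/P = 2.202/3.725 = 0.5911 m. Q_B = (1/0.016)·2.202·0.5911^(2/3)·√0.001799 = 4.11 m³/s.
Q_A = 2.863 m³/s vs Q_B = 4.11 m³/s, so channel B carries more.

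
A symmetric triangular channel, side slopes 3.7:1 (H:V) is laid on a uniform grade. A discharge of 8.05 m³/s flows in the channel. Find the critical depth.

y_c = 0.993 m

At critical depth, Q² T / (g A³) = 1, i.e. A³/T = Q²/g = 8.05²/9.81 = 6.606.
Trying y = 1.16 m: A³/T = 14.38 — too large.
Trying y = 0.843 m: A³/T = 2.914 — too small.
Trying y = 0.993 m: A³/T = 6.609 — matches.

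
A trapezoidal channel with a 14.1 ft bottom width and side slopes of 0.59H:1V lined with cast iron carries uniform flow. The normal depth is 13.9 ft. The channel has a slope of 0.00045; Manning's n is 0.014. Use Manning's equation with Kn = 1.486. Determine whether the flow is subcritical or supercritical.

subcritical

With bottom width b = 14.1 ft and side slope z = 0.59: A = (b + zy)y = (14.1 + 0.59×13.9)×13.9 = 310 ft²; P = b + 2y√(1+z²) = 14.1 + 2×13.9×1.161 = 46.38 ft.
Hydraulic radius R = A/P = 310/46.38 = 6.684 ft.
V = (1.486/n) R^(2/3) √S = (1.486/0.014) × 6.684^(2/3) × √0.00045 = 7.989 ft/s. Hydraulic depth D_h = A/T = 310/30.5 = 10.16 ft.
Froude number Fr = V/√(g·D_h) = 7.989/√(32.2×10.16) = 0.442, which is less than 1, so the flow is subcritical.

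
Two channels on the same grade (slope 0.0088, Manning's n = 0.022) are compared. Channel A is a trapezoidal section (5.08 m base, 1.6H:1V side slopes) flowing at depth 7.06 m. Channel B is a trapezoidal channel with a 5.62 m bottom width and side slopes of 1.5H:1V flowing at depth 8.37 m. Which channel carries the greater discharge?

channel B

Channel A: With bottom width b = 5.08 m and side slope z = 1.6: A = (b + zy)y = (5.08 + 1.6×7.06)×7.06 = 115.6 m²; P = b + 2y√(1+z²) = 5.08 + 2×7.06×1.887 = 31.72 m. Hydraulic radius R = A/P = 115.6/31.72 = 3.645 m. Q_A = (1/0.022)·115.6·3.645^(2/3)·√0.0088 = 1168 m³/s.
Channel B: With bottom width b = 5.62 m and side slope z = 1.5: A = (b + zy)y = (5.62 + 1.5×8.37)×8.37 = 152.1 m²; P = b + 2y√(1+z²) = 5.62 + 2×8.37×1.803 = 35.8 m. Hydraulic radius R = A/P = 152.1/35.8 = 4.249 m. Q_B = (1/0.022)·152.1·4.249^(2/3)·√0.0088 = 1702 m³/s.
Q_A = 1168 m³/s vs Q_B = 1702 m³/s, so channel B carries more.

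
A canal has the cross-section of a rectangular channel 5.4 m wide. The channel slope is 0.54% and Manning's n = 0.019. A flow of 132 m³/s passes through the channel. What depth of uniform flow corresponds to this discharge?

Manning's equation rearranged: A R^(2/3) = nQ / (1·√S) = 0.019 × 132 / (√0.0054) = 34.13.
Try y = 3.14 m: A R^(2/3) = 21.74 — low.
Try y = 4.47 m: A R^(2/3) = 34.16 — close enough.

y_n = 4.47 m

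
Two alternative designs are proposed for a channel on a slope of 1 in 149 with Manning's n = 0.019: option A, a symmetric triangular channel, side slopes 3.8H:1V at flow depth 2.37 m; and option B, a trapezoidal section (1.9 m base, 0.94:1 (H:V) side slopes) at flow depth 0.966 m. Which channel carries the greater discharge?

Channel A: For a triangular section with side slope z = 3.8: A = zy² = 3.8×2.37² = 21.34 m²; P = 2y√(1+z²) = 2×2.37×3.929 = 18.63 m. Hydraulic radius R = A/P = 21.34/18.63 = 1.146 m. Q_A = (1/0.019)·21.34·1.146^(2/3)·√0.006711 = 100.8 m³/s.
Channel B: With bottom width b = 1.9 m and side slope z = 0.94: A = (b + zy)y = (1.9 + 0.94×0.966)×0.966 = 2.713 m²; P = b + 2y√(1+z²) = 1.9 + 2×0.966×1.372 = 4.552 m. Hydraulic radius R = A/P = 2.713/4.552 = 0.596 m. Q_B = (1/0.019)·2.713·0.596^(2/3)·√0.006711 = 8.283 m³/s.
Q_A = 100.8 m³/s vs Q_B = 8.283 m³/s, so channel A carries more.

channel A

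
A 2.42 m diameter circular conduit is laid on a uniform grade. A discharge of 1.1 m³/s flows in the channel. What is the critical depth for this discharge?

At critical depth, Q² T / (g A³) = 1, i.e. A³/T = Q²/g = 1.1²/9.81 = 0.1233.
Try y = 0.383 m: A³/T = 0.05787 — low.
Try y = 0.464 m: A³/T = 0.123 — ≈ 0.1233.

y_c = 0.464 m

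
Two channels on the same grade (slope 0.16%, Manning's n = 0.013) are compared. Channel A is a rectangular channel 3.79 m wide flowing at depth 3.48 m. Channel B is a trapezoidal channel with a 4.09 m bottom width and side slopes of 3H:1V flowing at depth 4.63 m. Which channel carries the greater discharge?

channel B

Channel A: Flow area A = b·y = 3.79 × 3.48 = 13.19 m². Wetted perimeter P = b + 2y = 3.79 + 2×3.48 = 10.75 m. Hydraulic radius R = A/P = 13.19/10.75 = 1.227 m. Q_A = (1/0.013)·13.19·1.227^(2/3)·√0.0016 = 46.51 m³/s.
Channel B: With bottom width b = 4.09 m and side slope z = 3: A = (b + zy)y = (4.09 + 3×4.63)×4.63 = 83.25 m²; P = b + 2y√(1+z²) = 4.09 + 2×4.63×3.162 = 33.37 m. Hydraulic radius R = A/P = 83.25/33.37 = 2.494 m. Q_B = (1/0.013)·83.25·2.494^(2/3)·√0.0016 = 471.1 m³/s.
Q_A = 46.51 m³/s vs Q_B = 471.1 m³/s, so channel B carries more.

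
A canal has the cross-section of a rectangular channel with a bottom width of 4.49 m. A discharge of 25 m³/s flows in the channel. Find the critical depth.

For a rectangular channel, critical depth y_c = (q²/g)^(1/3) where q = Q/b = 25/4.49 = 5.568 m²/s.
So y_c = (5.568²/9.81)^(1/3) = 1.47 m.

y_c = 1.47 m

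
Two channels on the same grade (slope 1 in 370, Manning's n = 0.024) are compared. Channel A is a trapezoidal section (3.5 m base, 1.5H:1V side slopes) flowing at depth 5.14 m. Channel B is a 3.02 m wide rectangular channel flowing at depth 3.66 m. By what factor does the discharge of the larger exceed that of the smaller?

9.46

Channel A: With bottom width b = 3.5 m and side slope z = 1.5: A = (b + zy)y = (3.5 + 1.5×5.14)×5.14 = 57.62 m²; P = b + 2y√(1+z²) = 3.5 + 2×5.14×1.803 = 22.03 m. Hydraulic radius R = A/P = 57.62/22.03 = 2.615 m. Q_A = (1/0.024)·57.62·2.615^(2/3)·√0.002703 = 236.9 m³/s.
Channel B: Flow area A = b·y = 3.02 × 3.66 = 11.05 m². Wetted perimeter P = b + 2y = 3.02 + 2×3.66 = 10.34 m. Hydraulic radius R = A/P = 11.05/10.34 = 1.069 m. Q_B = (1/0.024)·11.05·1.069^(2/3)·√0.002703 = 25.03 m³/s.
The larger discharge is 236.9 m³/s and the smaller is 25.03 m³/s; the ratio is 9.46.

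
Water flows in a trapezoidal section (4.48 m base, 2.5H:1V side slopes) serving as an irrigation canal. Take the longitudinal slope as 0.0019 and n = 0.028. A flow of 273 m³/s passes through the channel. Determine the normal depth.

y_n = 5.14 m

Manning's equation rearranged: A R^(2/3) = nQ / (1·√S) = 0.028 × 273 / (√0.0019) = 175.4.
At y = 4.54 m: A R^(2/3) = 131.8 — too small.
At y = 5.76 m: A R^(2/3) = 229.4 — too large.
At y = 5.14 m: A R^(2/3) = 175.7 — close enough.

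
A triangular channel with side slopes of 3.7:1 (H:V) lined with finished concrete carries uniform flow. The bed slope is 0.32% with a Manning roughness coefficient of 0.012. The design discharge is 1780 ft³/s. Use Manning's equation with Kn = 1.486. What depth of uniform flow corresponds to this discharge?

Manning's equation rearranged: A R^(2/3) = nQ / (1.486·√S) = 0.012 × 1780 / (1.486 × √0.0032) = 254.1.
At y = 6.39 ft: A R^(2/3) = 320.1 — too large.
At y = 5.18 ft: A R^(2/3) = 182.9 — too small.
At y = 5.86 ft: A R^(2/3) = 254.1 — ≈ 254.1.

y_n = 5.86 ft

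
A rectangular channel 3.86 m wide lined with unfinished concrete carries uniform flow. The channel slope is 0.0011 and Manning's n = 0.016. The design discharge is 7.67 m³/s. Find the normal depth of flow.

Manning's equation rearranged: A R^(2/3) = nQ / (1·√S) = 0.016 × 7.67 / (√0.0011) = 3.7.
Try y = 1.36 m: A R^(2/3) = 4.516 — high.
Try y = 0.871 m: A R^(2/3) = 2.392 — low.
Try y = 1.18 m: A R^(2/3) = 3.7 — close enough.

y_n = 1.18 m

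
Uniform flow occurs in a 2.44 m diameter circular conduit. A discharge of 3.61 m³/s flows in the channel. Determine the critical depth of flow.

y_c = 0.853 m

At critical depth, Q² T / (g A³) = 1, i.e. A³/T = Q²/g = 3.61²/9.81 = 1.328.
Try y = 0.582 m: A³/T = 0.301 — too small.
Try y = 0.853 m: A³/T = 1.327 — matches.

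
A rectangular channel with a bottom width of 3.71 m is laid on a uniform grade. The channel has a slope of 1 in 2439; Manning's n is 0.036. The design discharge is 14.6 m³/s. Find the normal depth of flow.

Manning's equation rearranged: A R^(2/3) = nQ / (1·√S) = 0.036 × 14.6 / (√0.00041) = 25.96.
Try y = 4.03 m: A R^(2/3) = 17.54 — too small.
Try y = 6.94 m: A R^(2/3) = 33.19 — too large.
Try y = 5.61 m: A R^(2/3) = 25.97 — close enough.

y_n = 5.61 m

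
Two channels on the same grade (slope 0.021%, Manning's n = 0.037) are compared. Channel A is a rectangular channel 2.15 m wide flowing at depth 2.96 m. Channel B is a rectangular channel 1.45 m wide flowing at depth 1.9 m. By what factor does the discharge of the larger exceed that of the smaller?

3.03

Channel A: Flow area A = b·y = 2.15 × 2.96 = 6.364 m². Wetted perimeter P = b + 2y = 2.15 + 2×2.96 = 8.07 m. Hydraulic radius R = A/P = 6.364/8.07 = 0.7886 m. Q_A = (1/0.037)·6.364·0.7886^(2/3)·√0.00021 = 2.128 m³/s.
Channel B: Flow area A = b·y = 1.45 × 1.9 = 2.755 m². Wetted perimeter P = b + 2y = 1.45 + 2×1.9 = 5.25 m. Hydraulic radius R = A/P = 2.755/5.25 = 0.5248 m. Q_B = (1/0.037)·2.755·0.5248^(2/3)·√0.00021 = 0.702 m³/s.
The larger discharge is 2.128 m³/s and the smaller is 0.702 m³/s; the ratio is 3.03.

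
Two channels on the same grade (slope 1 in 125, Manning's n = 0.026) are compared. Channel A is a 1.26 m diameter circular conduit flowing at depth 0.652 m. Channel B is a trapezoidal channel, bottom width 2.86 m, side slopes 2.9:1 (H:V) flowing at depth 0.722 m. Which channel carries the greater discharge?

channel B

Channel A: For a circular section of diameter D = 1.26 m at depth y = 0.652 m, the central angle is θ = 2 arccos(1 − 2y/D) = 3.211 rad. Then A = (D²/8)(θ − sin θ) = 0.6512 m² and P = Dθ/2 = 2.023 m. Hydraulic radius R = A/P = 0.6512/2.023 = 0.3218 m. Q_A = (1/0.026)·0.6512·0.3218^(2/3)·√0.008 = 1.052 m³/s.
Channel B: With bottom width b = 2.86 m and side slope z = 2.9: A = (b + zy)y = (2.86 + 2.9×0.722)×0.722 = 3.577 m²; P = b + 2y√(1+z²) = 2.86 + 2×0.722×3.068 = 7.29 m. Hydraulic radius R = A/P = 3.577/7.29 = 0.4907 m. Q_B = (1/0.026)·3.577·0.4907^(2/3)·√0.008 = 7.654 m³/s.
Q_A = 1.052 m³/s vs Q_B = 7.654 m³/s, so channel B carries more.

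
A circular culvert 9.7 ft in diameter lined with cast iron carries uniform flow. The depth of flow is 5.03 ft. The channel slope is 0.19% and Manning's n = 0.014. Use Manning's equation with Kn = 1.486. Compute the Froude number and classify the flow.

For a circular section of diameter D = 9.7 ft at depth y = 5.03 ft, the central angle is θ = 2 arccos(1 − 2y/D) = 3.216 rad. Then A = (D²/8)(θ − sin θ) = 38.69 ft² and P = Dθ/2 = 15.6 ft.
Hydraulic radius R = A/P = 38.69/15.6 = 2.481 ft.
V = (1.486/n) R^(2/3) √S = (1.486/0.014) × 2.481^(2/3) × √0.0019 = 8.479 ft/s. Hydraulic depth D_h = A/T = 38.69/9.693 = 3.992 ft.
Froude number Fr = V/√(g·D_h) = 8.479/√(32.2×3.992) = 0.748, which is less than 1, so the flow is subcritical.

subcritical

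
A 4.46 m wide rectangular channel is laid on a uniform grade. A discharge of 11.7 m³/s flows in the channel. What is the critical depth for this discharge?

For a rectangular channel, critical depth y_c = (q²/g)^(1/3) where q = Q/b = 11.7/4.46 = 2.623 m²/s.
So y_c = (2.623²/9.81)^(1/3) = 0.889 m.

y_c = 0.889 m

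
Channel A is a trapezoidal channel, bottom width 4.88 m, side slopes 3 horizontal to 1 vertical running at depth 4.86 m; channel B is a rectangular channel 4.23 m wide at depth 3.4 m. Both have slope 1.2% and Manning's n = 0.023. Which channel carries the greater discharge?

channel A

Channel A: With bottom width b = 4.88 m and side slope z = 3: A = (b + zy)y = (4.88 + 3×4.86)×4.86 = 94.58 m²; P = b + 2y√(1+z²) = 4.88 + 2×4.86×3.162 = 35.62 m. Hydraulic radius R = A/P = 94.58/35.62 = 2.655 m. Q_A = (1/0.023)·94.58·2.655^(2/3)·√0.012 = 863.7 m³/s.
Channel B: Flow area A = b·y = 4.23 × 3.4 = 14.38 m². Wetted perimeter P = b + 2y = 4.23 + 2×3.4 = 11.03 m. Hydraulic radius R = A/P = 14.38/11.03 = 1.304 m. Q_B = (1/0.023)·14.38·1.304^(2/3)·√0.012 = 81.75 m³/s.
Q_A = 863.7 m³/s vs Q_B = 81.75 m³/s, so channel A carries more.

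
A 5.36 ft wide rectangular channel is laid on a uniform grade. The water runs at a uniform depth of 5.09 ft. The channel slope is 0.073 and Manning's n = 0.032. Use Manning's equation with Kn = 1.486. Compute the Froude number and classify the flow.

supercritical

Flow area A = b·y = 5.36 × 5.09 = 27.28 ft². Wetted perimeter P = b + 2y = 5.36 + 2×5.09 = 15.54 ft.
Hydraulic radius R = A/P = 27.28/15.54 = 1.756 ft.
V = (1.486/n) R^(2/3) √S = (1.486/0.032) × 1.756^(2/3) × √0.073 = 18.26 ft/s. Hydraulic depth D_h = A/T = 27.28/5.36 = 5.09 ft.
Froude number Fr = V/√(g·D_h) = 18.26/√(32.2×5.09) = 1.43, which is greater than 1, so the flow is supercritical.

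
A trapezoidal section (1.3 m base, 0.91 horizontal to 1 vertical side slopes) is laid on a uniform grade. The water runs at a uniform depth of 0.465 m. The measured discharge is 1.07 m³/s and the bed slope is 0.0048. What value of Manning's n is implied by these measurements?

With bottom width b = 1.3 m and side slope z = 0.91: A = (b + zy)y = (1.3 + 0.91×0.465)×0.465 = 0.8013 m²; P = b + 2y√(1+z²) = 1.3 + 2×0.465×1.352 = 2.557 m.
Hydraulic radius R = A/P = 0.8013/2.557 = 0.3133 m.
Rearranging Manning's equation: n = (1/Q) A R^(2/3) S^(1/2) = (1/1.07) × 0.8013 × 0.3133^(2/3) × √0.0048 = 0.0239.

n = 0.0239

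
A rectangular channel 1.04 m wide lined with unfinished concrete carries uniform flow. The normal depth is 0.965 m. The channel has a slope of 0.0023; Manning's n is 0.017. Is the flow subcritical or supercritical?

Flow area A = b·y = 1.04 × 0.965 = 1.004 m². Wetted perimeter P = b + 2y = 1.04 + 2×0.965 = 2.97 m.
Hydraulic radius R = A/P = 1.004/2.97 = 0.3379 m.
V = (1/n) R^(2/3) √S = (1/0.017) × 0.3379^(2/3) × √0.0023 = 1.369 m/s. Hydraulic depth D_h = A/T = 1.004/1.04 = 0.965 m.
Froude number Fr = V/√(g·D_h) = 1.369/√(9.81×0.965) = 0.445, which is less than 1, so the flow is subcritical.

subcritical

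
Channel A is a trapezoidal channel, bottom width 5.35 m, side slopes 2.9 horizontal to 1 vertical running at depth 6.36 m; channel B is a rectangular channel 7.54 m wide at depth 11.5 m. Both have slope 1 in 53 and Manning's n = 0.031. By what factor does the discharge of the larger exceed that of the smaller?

1.97

Channel A: With bottom width b = 5.35 m and side slope z = 2.9: A = (b + zy)y = (5.35 + 2.9×6.36)×6.36 = 151.3 m²; P = b + 2y√(1+z²) = 5.35 + 2×6.36×3.068 = 44.37 m. Hydraulic radius R = A/P = 151.3/44.37 = 3.411 m. Q_A = (1/0.031)·151.3·3.411^(2/3)·√0.01887 = 1519 m³/s.
Channel B: Flow area A = b·y = 7.54 × 11.5 = 86.71 m². Wetted perimeter P = b + 2y = 7.54 + 2×11.5 = 30.54 m. Hydraulic radius R = A/P = 86.71/30.54 = 2.839 m. Q_B = (1/0.031)·86.71·2.839^(2/3)·√0.01887 = 770.4 m³/s.
The larger discharge is 1519 m³/s and the smaller is 770.4 m³/s; the ratio is 1.97.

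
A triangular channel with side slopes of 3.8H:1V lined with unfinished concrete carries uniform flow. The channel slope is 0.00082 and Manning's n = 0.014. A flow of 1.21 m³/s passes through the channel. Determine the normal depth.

y_n = 0.597 m

Manning's equation rearranged: A R^(2/3) = nQ / (1·√S) = 0.014 × 1.21 / (√0.00082) = 0.5916.
Trying y = 0.472 m: A R^(2/3) = 0.3162 — low.
Trying y = 0.658 m: A R^(2/3) = 0.7668 — high.
Trying y = 0.597 m: A R^(2/3) = 0.5916 — matches.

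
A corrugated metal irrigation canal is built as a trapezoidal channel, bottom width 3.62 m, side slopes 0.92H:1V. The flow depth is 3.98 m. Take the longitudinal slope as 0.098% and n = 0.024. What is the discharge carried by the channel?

With bottom width b = 3.62 m and side slope z = 0.92: A = (b + zy)y = (3.62 + 0.92×3.98)×3.98 = 28.98 m²; P = b + 2y√(1+z²) = 3.62 + 2×3.98×1.359 = 14.44 m.
Hydraulic radius R = A/P = 28.98/14.44 = 2.008 m.
Manning's equation: Q = (1/n) A R^(2/3) S^(1/2) = (1/0.024) × 28.98 × 2.008^(2/3) × 0.00098^(1/2) = 60.2 m³/s.

Q = 60.2 m³/s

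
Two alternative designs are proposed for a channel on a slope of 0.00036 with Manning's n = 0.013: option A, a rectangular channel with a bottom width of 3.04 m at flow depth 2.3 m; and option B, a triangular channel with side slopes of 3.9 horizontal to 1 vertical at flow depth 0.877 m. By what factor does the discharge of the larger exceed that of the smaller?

3.89

Channel A: Flow area A = b·y = 3.04 × 2.3 = 6.992 m². Wetted perimeter P = b + 2y = 3.04 + 2×2.3 = 7.64 m. Hydraulic radius R = A/P = 6.992/7.64 = 0.9152 m. Q_A = (1/0.013)·6.992·0.9152^(2/3)·√0.00036 = 9.619 m³/s.
Channel B: For a triangular section with side slope z = 3.9: A = zy² = 3.9×0.877² = 3 m²; P = 2y√(1+z²) = 2×0.877×4.026 = 7.062 m. Hydraulic radius R = A/P = 3/7.062 = 0.4248 m. Q_B = (1/0.013)·3·0.4248^(2/3)·√0.00036 = 2.474 m³/s.
The larger discharge is 9.619 m³/s and the smaller is 2.474 m³/s; the ratio is 3.89.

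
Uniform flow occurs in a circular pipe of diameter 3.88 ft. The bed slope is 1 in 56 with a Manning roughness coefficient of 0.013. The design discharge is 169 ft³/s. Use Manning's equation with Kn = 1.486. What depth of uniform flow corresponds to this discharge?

y_n = 3.03 ft

Manning's equation rearranged: A R^(2/3) = nQ / (1.486·√S) = 0.013 × 169 / (1.486 × √0.01786) = 11.06.
Try y = 3.35 ft: A R^(2/3) = 12.07 — high.
Try y = 3.03 ft: A R^(2/3) = 11.05 — matches.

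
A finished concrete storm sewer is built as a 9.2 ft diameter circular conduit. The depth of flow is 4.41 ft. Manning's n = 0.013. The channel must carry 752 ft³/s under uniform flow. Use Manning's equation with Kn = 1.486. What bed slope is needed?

S = 0.0149

For a circular section of diameter D = 9.2 ft at depth y = 4.41 ft, the central angle is θ = 2 arccos(1 − 2y/D) = 3.059 rad. Then A = (D²/8)(θ − sin θ) = 31.49 ft² and P = Dθ/2 = 14.07 ft.
Hydraulic radius R = A/P = 31.49/14.07 = 2.238 ft.
From Manning's equation, S = [nQ / (1.486 A R^(2/3))]² = [0.013 × 752 / (1.486 × 31.49 × 2.238^(2/3))]² = 0.0149.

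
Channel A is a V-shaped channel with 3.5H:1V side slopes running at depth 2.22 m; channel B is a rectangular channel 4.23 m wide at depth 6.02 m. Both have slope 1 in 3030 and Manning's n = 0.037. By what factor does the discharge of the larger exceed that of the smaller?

Channel A: For a triangular section with side slope z = 3.5: A = zy² = 3.5×2.22² = 17.25 m²; P = 2y√(1+z²) = 2×2.22×3.64 = 16.16 m. Hydraulic radius R = A/P = 17.25/16.16 = 1.067 m. Q_A = (1/0.037)·17.25·1.067^(2/3)·√0.00033 = 8.845 m³/s.
Channel B: Flow area A = b·y = 4.23 × 6.02 = 25.46 m². Wetted perimeter P = b + 2y = 4.23 + 2×6.02 = 16.27 m. Hydraulic radius R = A/P = 25.46/16.27 = 1.565 m. Q_B = (1/0.037)·25.46·1.565^(2/3)·√0.00033 = 16.85 m³/s.
The larger discharge is 16.85 m³/s and the smaller is 8.845 m³/s; the ratio is 1.91.

1.91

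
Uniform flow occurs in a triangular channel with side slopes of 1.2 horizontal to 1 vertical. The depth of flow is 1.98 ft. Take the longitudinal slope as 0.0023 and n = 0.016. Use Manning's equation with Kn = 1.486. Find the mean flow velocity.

V = 3.71 ft/s

For a triangular section with side slope z = 1.2: A = zy² = 1.2×1.98² = 4.704 ft²; P = 2y√(1+z²) = 2×1.98×1.562 = 6.186 ft.
Hydraulic radius R = A/P = 4.704/6.186 = 0.7605 ft.
From Manning's equation, V = (1.486/n) R^(2/3) S^(1/2) = (1.486/0.016) × 0.7605^(2/3) × 0.0023^(1/2) = 3.71 ft/s.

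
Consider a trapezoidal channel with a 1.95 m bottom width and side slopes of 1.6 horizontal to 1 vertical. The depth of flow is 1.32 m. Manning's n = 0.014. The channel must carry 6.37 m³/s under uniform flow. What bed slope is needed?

S = 0.00039

With bottom width b = 1.95 m and side slope z = 1.6: A = (b + zy)y = (1.95 + 1.6×1.32)×1.32 = 5.362 m²; P = b + 2y√(1+z²) = 1.95 + 2×1.32×1.887 = 6.931 m.
Hydraulic radius R = A/P = 5.362/6.931 = 0.7736 m.
From Manning's equation, S = [nQ / (1 A R^(2/3))]² = [0.014 × 6.37 / (1 × 5.362 × 0.7736^(2/3))]² = 0.00039.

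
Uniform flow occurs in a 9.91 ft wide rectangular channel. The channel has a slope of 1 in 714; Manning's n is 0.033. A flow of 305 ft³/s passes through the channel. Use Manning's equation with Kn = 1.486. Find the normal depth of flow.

y_n = 8.53 ft

Manning's equation rearranged: A R^(2/3) = nQ / (1.486·√S) = 0.033 × 305 / (1.486 × √0.001401) = 181.
At y = 5.85 ft: A R^(2/3) = 111.9 — too small.
At y = 9.26 ft: A R^(2/3) = 200.4 — too large.
At y = 8.53 ft: A R^(2/3) = 181 — matches.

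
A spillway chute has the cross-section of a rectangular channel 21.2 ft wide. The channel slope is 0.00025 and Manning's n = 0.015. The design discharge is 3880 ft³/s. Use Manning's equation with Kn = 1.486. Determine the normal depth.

Manning's equation rearranged: A R^(2/3) = nQ / (1.486·√S) = 0.015 × 3880 / (1.486 × √0.00025) = 2477.
Trying y = 26 ft: A R^(2/3) = 2118 — too small.
Trying y = 35.3 ft: A R^(2/3) = 3031 — too large.
Trying y = 29.7 ft: A R^(2/3) = 2479 — matches.

y_n = 29.7 ft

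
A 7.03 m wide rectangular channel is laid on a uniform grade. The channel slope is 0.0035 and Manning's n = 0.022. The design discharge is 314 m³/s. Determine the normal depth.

Manning's equation rearranged: A R^(2/3) = nQ / (1·√S) = 0.022 × 314 / (√0.0035) = 116.8.
At y = 11.4 m: A R^(2/3) = 154.9 — over.
At y = 8.96 m: A R^(2/3) = 116.8 — ≈ 116.8.

y_n = 8.96 m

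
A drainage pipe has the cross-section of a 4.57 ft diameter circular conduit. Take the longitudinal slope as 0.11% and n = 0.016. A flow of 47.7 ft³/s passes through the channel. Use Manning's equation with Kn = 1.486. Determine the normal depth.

Manning's equation rearranged: A R^(2/3) = nQ / (1.486·√S) = 0.016 × 47.7 / (1.486 × √0.0011) = 15.49.
At y = 4.16 ft: A R^(2/3) = 19.18 — over.
At y = 2.57 ft: A R^(2/3) = 10.88 — short.
At y = 3.28 ft: A R^(2/3) = 15.5 — matches.

y_n = 3.28 ft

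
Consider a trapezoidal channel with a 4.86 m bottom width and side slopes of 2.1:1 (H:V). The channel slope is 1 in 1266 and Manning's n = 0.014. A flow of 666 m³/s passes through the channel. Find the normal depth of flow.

y_n = 7.06 m

Manning's equation rearranged: A R^(2/3) = nQ / (1·√S) = 0.014 × 666 / (√0.0007899) = 331.8.
Trying y = 7.68 m: A R^(2/3) = 404.2 — over.
Trying y = 7.06 m: A R^(2/3) = 331.7 — matches.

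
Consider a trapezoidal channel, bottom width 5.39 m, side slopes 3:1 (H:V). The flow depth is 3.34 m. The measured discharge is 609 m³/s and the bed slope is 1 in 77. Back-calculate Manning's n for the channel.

With bottom width b = 5.39 m and side slope z = 3: A = (b + zy)y = (5.39 + 3×3.34)×3.34 = 51.47 m²; P = b + 2y√(1+z²) = 5.39 + 2×3.34×3.162 = 26.51 m.
Hydraulic radius R = A/P = 51.47/26.51 = 1.941 m.
Rearranging Manning's equation: n = (1/Q) A R^(2/3) S^(1/2) = (1/609) × 51.47 × 1.941^(2/3) × √0.01299 = 0.015.

n = 0.015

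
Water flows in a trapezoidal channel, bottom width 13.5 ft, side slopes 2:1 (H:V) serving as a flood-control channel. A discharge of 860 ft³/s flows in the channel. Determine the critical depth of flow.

y_c = 4.07 ft

At critical depth, Q² T / (g A³) = 1, i.e. A³/T = Q²/g = 860²/32.2 = 22970.
Trying y = 4.82 ft: A³/T = 42330 — over.
Trying y = 4.07 ft: A³/T = 22940 — ≈ 22970.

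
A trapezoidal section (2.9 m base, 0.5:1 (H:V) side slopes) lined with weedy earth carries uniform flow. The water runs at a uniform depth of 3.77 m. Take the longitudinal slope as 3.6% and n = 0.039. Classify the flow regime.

With bottom width b = 2.9 m and side slope z = 0.5: A = (b + zy)y = (2.9 + 0.5×3.77)×3.77 = 18.04 m²; P = b + 2y√(1+z²) = 2.9 + 2×3.77×1.118 = 11.33 m.
Hydraulic radius R = A/P = 18.04/11.33 = 1.592 m.
V = (1/n) R^(2/3) √S = (1/0.039) × 1.592^(2/3) × √0.036 = 6.634 m/s. Hydraulic depth D_h = A/T = 18.04/6.67 = 2.705 m.
Froude number Fr = V/√(g·D_h) = 6.634/√(9.81×2.705) = 1.29, which is greater than 1, so the flow is supercritical.

supercritical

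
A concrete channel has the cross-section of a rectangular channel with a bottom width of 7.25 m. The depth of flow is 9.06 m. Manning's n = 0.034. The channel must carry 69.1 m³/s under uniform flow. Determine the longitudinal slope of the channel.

Flow area A = b·y = 7.25 × 9.06 = 65.69 m². Wetted perimeter P = b + 2y = 7.25 + 2×9.06 = 25.37 m.
Hydraulic radius R = A/P = 65.69/25.37 = 2.589 m.
From Manning's equation, S = [nQ / (1 A R^(2/3))]² = [0.034 × 69.1 / (1 × 65.69 × 2.589^(2/3))]² = 0.00036.

S = 0.00036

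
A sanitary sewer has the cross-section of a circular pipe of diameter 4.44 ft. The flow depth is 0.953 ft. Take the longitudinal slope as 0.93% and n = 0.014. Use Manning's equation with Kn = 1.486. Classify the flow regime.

supercritical

For a circular section of diameter D = 4.44 ft at depth y = 0.953 ft, the central angle is θ = 2 arccos(1 − 2y/D) = 1.927 rad. Then A = (D²/8)(θ − sin θ) = 2.438 ft² and P = Dθ/2 = 4.278 ft.
Hydraulic radius R = A/P = 2.438/4.278 = 0.57 ft.
V = (1.486/n) R^(2/3) √S = (1.486/0.014) × 0.57^(2/3) × √0.0093 = 7.037 ft/s. Hydraulic depth D_h = A/T = 2.438/3.646 = 0.6688 ft.
Froude number Fr = V/√(g·D_h) = 7.037/√(32.2×0.6688) = 1.52, which is greater than 1, so the flow is supercritical.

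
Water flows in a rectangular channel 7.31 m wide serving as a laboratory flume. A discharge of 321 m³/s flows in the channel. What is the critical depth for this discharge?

y_c = 5.81 m

For a rectangular channel, critical depth y_c = (q²/g)^(1/3) where q = Q/b = 321/7.31 = 43.91 m²/s.
So y_c = (43.91²/9.81)^(1/3) = 5.81 m.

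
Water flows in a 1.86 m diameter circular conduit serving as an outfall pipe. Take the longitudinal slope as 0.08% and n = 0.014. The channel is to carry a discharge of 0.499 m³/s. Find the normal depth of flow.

Manning's equation rearranged: A R^(2/3) = nQ / (1·√S) = 0.014 × 0.499 / (√0.0008) = 0.247.
Try y = 0.597 m: A R^(2/3) = 0.3637 — over.
Try y = 0.376 m: A R^(2/3) = 0.1459 — short.
Try y = 0.489 m: A R^(2/3) = 0.2468 — ≈ 0.247.

y_n = 0.489 m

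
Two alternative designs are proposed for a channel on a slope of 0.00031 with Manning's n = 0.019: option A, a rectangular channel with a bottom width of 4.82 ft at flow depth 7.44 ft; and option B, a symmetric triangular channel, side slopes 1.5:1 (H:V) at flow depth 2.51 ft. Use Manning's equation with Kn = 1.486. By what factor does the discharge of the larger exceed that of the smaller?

Channel A: Flow area A = b·y = 4.82 × 7.44 = 35.86 ft². Wetted perimeter P = b + 2y = 4.82 + 2×7.44 = 19.7 ft. Hydraulic radius R = A/P = 35.86/19.7 = 1.82 ft. Q_A = (1.486/0.019)·35.86·1.82^(2/3)·√0.00031 = 73.62 ft³/s.
Channel B: For a triangular section with side slope z = 1.5: A = zy² = 1.5×2.51² = 9.45 ft²; P = 2y√(1+z²) = 2×2.51×1.803 = 9.05 ft. Hydraulic radius R = A/P = 9.45/9.05 = 1.044 ft. Q_B = (1.486/0.019)·9.45·1.044^(2/3)·√0.00031 = 13.39 ft³/s.
The larger discharge is 73.62 ft³/s and the smaller is 13.39 ft³/s; the ratio is 5.5.

5.5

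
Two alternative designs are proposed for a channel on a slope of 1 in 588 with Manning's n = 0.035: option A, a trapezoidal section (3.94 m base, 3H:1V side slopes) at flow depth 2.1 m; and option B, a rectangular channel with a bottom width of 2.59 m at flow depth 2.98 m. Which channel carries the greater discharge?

channel A

Channel A: With bottom width b = 3.94 m and side slope z = 3: A = (b + zy)y = (3.94 + 3×2.1)×2.1 = 21.5 m²; P = b + 2y√(1+z²) = 3.94 + 2×2.1×3.162 = 17.22 m. Hydraulic radius R = A/P = 21.5/17.22 = 1.249 m. Q_A = (1/0.035)·21.5·1.249^(2/3)·√0.001701 = 29.38 m³/s.
Channel B: Flow area A = b·y = 2.59 × 2.98 = 7.718 m². Wetted perimeter P = b + 2y = 2.59 + 2×2.98 = 8.55 m. Hydraulic radius R = A/P = 7.718/8.55 = 0.9027 m. Q_B = (1/0.035)·7.718·0.9027^(2/3)·√0.001701 = 8.494 m³/s.
Q_A = 29.38 m³/s vs Q_B = 8.494 m³/s, so channel A carries more.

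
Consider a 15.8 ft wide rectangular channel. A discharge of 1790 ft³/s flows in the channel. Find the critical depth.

y_c = 7.36 ft

For a rectangular channel, critical depth y_c = (q²/g)^(1/3) where q = Q/b = 1790/15.8 = 113.3 ft²/s.
So y_c = (113.3²/32.2)^(1/3) = 7.36 ft.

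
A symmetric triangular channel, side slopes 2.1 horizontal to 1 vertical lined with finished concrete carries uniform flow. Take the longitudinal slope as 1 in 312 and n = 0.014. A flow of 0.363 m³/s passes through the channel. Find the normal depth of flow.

y_n = 0.374 m

Manning's equation rearranged: A R^(2/3) = nQ / (1·√S) = 0.014 × 0.363 / (√0.003205) = 0.08977.
Try y = 0.421 m: A R^(2/3) = 0.123 — high.
Try y = 0.319 m: A R^(2/3) = 0.05871 — low.
Try y = 0.374 m: A R^(2/3) = 0.08973 — ≈ 0.08977.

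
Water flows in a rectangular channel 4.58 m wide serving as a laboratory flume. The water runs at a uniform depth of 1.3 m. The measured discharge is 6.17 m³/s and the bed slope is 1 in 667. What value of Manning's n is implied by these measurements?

n = 0.033

Flow area A = b·y = 4.58 × 1.3 = 5.954 m². Wetted perimeter P = b + 2y = 4.58 + 2×1.3 = 7.18 m.
Hydraulic radius R = A/P = 5.954/7.18 = 0.8292 m.
Rearranging Manning's equation: n = (1/Q) A R^(2/3) S^(1/2) = (1/6.17) × 5.954 × 0.8292^(2/3) × √0.001499 = 0.033.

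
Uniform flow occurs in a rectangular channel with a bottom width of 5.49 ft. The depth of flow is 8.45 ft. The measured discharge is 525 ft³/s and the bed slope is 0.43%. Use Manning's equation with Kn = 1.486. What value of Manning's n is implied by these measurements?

n = 0.014

Flow area A = b·y = 5.49 × 8.45 = 46.39 ft². Wetted perimeter P = b + 2y = 5.49 + 2×8.45 = 22.39 ft.
Hydraulic radius R = A/P = 46.39/22.39 = 2.072 ft.
Rearranging Manning's equation: n = (1.486/Q) A R^(2/3) S^(1/2) = (1.486/525) × 46.39 × 2.072^(2/3) × √0.0043 = 0.014.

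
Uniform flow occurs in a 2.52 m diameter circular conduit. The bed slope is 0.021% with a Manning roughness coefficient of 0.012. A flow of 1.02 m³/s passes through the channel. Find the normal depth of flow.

Manning's equation rearranged: A R^(2/3) = nQ / (1·√S) = 0.012 × 1.02 / (√0.00021) = 0.8446.
At y = 0.911 m: A R^(2/3) = 1.024 — high.
At y = 0.715 m: A R^(2/3) = 0.6441 — low.
At y = 0.823 m: A R^(2/3) = 0.8451 — ≈ 0.8446.

y_n = 0.823 m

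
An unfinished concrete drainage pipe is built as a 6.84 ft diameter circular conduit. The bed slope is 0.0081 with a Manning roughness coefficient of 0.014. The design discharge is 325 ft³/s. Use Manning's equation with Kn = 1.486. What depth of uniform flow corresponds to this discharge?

Manning's equation rearranged: A R^(2/3) = nQ / (1.486·√S) = 0.014 × 325 / (1.486 × √0.0081) = 34.02.
Try y = 3.44 ft: A R^(2/3) = 26.53 — short.
Try y = 5.1 ft: A R^(2/3) = 47.59 — over.
Try y = 4.01 ft: A R^(2/3) = 34.06 — matches.

y_n = 4.01 ft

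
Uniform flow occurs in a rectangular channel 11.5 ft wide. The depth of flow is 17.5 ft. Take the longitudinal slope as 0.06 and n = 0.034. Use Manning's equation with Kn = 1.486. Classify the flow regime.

Flow area A = b·y = 11.5 × 17.5 = 201.2 ft². Wetted perimeter P = b + 2y = 11.5 + 2×17.5 = 46.5 ft.
Hydraulic radius R = A/P = 201.2/46.5 = 4.328 ft.
V = (1.486/n) R^(2/3) √S = (1.486/0.034) × 4.328^(2/3) × √0.06 = 28.43 ft/s. Hydraulic depth D_h = A/T = 201.2/11.5 = 17.5 ft.
Froude number Fr = V/√(g·D_h) = 28.43/√(32.2×17.5) = 1.2, which is greater than 1, so the flow is supercritical.

supercritical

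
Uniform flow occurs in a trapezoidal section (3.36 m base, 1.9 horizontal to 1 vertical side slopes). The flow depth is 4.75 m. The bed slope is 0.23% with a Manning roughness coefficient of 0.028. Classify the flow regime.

With bottom width b = 3.36 m and side slope z = 1.9: A = (b + zy)y = (3.36 + 1.9×4.75)×4.75 = 58.83 m²; P = b + 2y√(1+z²) = 3.36 + 2×4.75×2.147 = 23.76 m.
Hydraulic radius R = A/P = 58.83/23.76 = 2.476 m.
V = (1/n) R^(2/3) √S = (1/0.028) × 2.476^(2/3) × √0.0023 = 3.135 m/s. Hydraulic depth D_h = A/T = 58.83/21.41 = 2.748 m.
Froude number Fr = V/√(g·D_h) = 3.135/√(9.81×2.748) = 0.604, which is less than 1, so the flow is subcritical.

subcritical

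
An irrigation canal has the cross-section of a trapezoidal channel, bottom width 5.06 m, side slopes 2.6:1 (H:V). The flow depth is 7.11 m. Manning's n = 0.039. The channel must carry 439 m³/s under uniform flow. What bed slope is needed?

With bottom width b = 5.06 m and side slope z = 2.6: A = (b + zy)y = (5.06 + 2.6×7.11)×7.11 = 167.4 m²; P = b + 2y√(1+z²) = 5.06 + 2×7.11×2.786 = 44.67 m.
Hydraulic radius R = A/P = 167.4/44.67 = 3.748 m.
From Manning's equation, S = [nQ / (1 A R^(2/3))]² = [0.039 × 439 / (1 × 167.4 × 3.748^(2/3))]² = 0.0018.

S = 0.0018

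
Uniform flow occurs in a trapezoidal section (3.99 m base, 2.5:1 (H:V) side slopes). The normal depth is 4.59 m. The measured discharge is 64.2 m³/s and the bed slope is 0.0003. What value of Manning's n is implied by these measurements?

With bottom width b = 3.99 m and side slope z = 2.5: A = (b + zy)y = (3.99 + 2.5×4.59)×4.59 = 70.98 m²; P = b + 2y√(1+z²) = 3.99 + 2×4.59×2.693 = 28.71 m.
Hydraulic radius R = A/P = 70.98/28.71 = 2.473 m.
Rearranging Manning's equation: n = (1/Q) A R^(2/3) S^(1/2) = (1/64.2) × 70.98 × 2.473^(2/3) × √0.0003 = 0.035.

n = 0.035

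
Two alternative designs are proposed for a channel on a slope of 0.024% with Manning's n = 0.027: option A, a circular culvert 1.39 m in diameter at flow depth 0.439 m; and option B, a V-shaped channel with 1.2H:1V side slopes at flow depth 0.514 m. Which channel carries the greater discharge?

channel A

Channel A: For a circular section of diameter D = 1.39 m at depth y = 0.439 m, the central angle is θ = 2 arccos(1 − 2y/D) = 2.387 rad. Then A = (D²/8)(θ − sin θ) = 0.4111 m² and P = Dθ/2 = 1.659 m. Hydraulic radius R = A/P = 0.4111/1.659 = 0.2478 m. Q_A = (1/0.027)·0.4111·0.2478^(2/3)·√0.00024 = 0.09306 m³/s.
Channel B: For a triangular section with side slope z = 1.2: A = zy² = 1.2×0.514² = 0.317 m²; P = 2y√(1+z²) = 2×0.514×1.562 = 1.606 m. Hydraulic radius R = A/P = 0.317/1.606 = 0.1974 m. Q_B = (1/0.027)·0.317·0.1974^(2/3)·√0.00024 = 0.06168 m³/s.
Q_A = 0.09306 m³/s vs Q_B = 0.06168 m³/s, so channel A carries more.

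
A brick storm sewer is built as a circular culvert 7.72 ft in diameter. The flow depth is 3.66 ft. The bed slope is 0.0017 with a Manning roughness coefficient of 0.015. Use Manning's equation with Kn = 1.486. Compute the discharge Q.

Q = 135 ft³/s

For a circular section of diameter D = 7.72 ft at depth y = 3.66 ft, the central angle is θ = 2 arccos(1 − 2y/D) = 3.038 rad. Then A = (D²/8)(θ − sin θ) = 21.86 ft² and P = Dθ/2 = 11.73 ft.
Hydraulic radius R = A/P = 21.86/11.73 = 1.864 ft.
Manning's equation: Q = (1.486/n) A R^(2/3) S^(1/2) = (1.486/0.015) × 21.86 × 1.864^(2/3) × 0.0017^(1/2) = 135 ft³/s.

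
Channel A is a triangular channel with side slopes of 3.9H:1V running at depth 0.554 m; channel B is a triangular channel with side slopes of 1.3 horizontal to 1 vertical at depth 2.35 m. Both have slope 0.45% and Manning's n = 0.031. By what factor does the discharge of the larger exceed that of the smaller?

Channel A: For a triangular section with side slope z = 3.9: A = zy² = 3.9×0.554² = 1.197 m²; P = 2y√(1+z²) = 2×0.554×4.026 = 4.461 m. Hydraulic radius R = A/P = 1.197/4.461 = 0.2683 m. Q_A = (1/0.031)·1.197·0.2683^(2/3)·√0.0045 = 1.078 m³/s.
Channel B: For a triangular section with side slope z = 1.3: A = zy² = 1.3×2.35² = 7.179 m²; P = 2y√(1+z²) = 2×2.35×1.64 = 7.709 m. Hydraulic radius R = A/P = 7.179/7.709 = 0.9313 m. Q_B = (1/0.031)·7.179·0.9313^(2/3)·√0.0045 = 14.82 m³/s.
The larger discharge is 14.82 m³/s and the smaller is 1.078 m³/s; the ratio is 13.7.

13.7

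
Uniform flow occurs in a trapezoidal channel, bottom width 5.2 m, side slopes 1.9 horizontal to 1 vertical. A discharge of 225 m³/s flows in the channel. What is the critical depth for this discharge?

At critical depth, Q² T / (g A³) = 1, i.e. A³/T = Q²/g = 225²/9.81 = 5161.
Try y = 4.49 m: A³/T = 10530 — too large.
Try y = 2.88 m: A³/T = 1798 — too small.
Try y = 3.77 m: A³/T = 5185 — ≈ 5161.

y_c = 3.77 m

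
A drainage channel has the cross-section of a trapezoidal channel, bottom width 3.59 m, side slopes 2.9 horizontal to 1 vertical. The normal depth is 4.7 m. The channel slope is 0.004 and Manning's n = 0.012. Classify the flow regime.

With bottom width b = 3.59 m and side slope z = 2.9: A = (b + zy)y = (3.59 + 2.9×4.7)×4.7 = 80.93 m²; P = b + 2y√(1+z²) = 3.59 + 2×4.7×3.068 = 32.43 m.
Hydraulic radius R = A/P = 80.93/32.43 = 2.496 m.
V = (1/n) R^(2/3) √S = (1/0.012) × 2.496^(2/3) × √0.004 = 9.698 m/s. Hydraulic depth D_h = A/T = 80.93/30.85 = 2.623 m.
Froude number Fr = V/√(g·D_h) = 9.698/√(9.81×2.623) = 1.91, which is greater than 1, so the flow is supercritical.

supercritical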